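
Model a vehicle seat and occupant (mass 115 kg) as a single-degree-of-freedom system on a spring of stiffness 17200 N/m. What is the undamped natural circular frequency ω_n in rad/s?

ω_n = √(k/m) = √(17200/115) = √149.6 = 12.23 rad/s.

12.2 rad/s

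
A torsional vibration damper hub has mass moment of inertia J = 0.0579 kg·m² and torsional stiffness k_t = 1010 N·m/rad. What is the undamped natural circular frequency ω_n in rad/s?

132 rad/s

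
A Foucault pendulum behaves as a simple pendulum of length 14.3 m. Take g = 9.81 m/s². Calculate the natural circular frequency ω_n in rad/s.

0.828 rad/s

For a simple pendulum ω_n = √(g/L) = √(9.81/14.3) = √0.6860 = 0.8283 rad/s.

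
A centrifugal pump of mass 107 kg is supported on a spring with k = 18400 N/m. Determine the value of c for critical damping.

2810 N·s/m

c_c = 2√(k·m) = 2√(18400 × 107) = 2 × 1403 = 2806 N·s/m.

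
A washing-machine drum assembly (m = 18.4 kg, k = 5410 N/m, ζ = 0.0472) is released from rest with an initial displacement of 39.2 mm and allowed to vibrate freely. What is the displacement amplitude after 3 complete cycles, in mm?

16.1 mm

Logarithmic decrement δ = 2πζ/√(1 − ζ²) = 2π × 0.04720/√(1 − 0.00223) = 0.2969.
After n cycles, x_n/x₀ = e^(−nδ), so x_3 = 39.2 × e^(−3 × 0.2969) = 39.2 × 0.4104 = 16.09 mm.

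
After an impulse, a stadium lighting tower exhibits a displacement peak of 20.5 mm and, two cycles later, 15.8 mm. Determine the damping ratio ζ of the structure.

0.0207

Logarithmic decrement δ = (1/n)·ln(x₀/x_n) = (1/2)·ln(20.5/15.8) = (1/2)·ln(1.297) = 0.1302.
ζ = δ/√(4π² + δ²) = 0.1302/√(39.48 + 0.0170) = 0.1302/6.285 = 0.02072.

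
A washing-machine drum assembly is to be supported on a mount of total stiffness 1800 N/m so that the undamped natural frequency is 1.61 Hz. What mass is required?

17.6 kg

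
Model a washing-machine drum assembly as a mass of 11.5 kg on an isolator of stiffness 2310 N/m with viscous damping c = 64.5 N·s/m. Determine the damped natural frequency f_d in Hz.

2.21 Hz

ω_n = √(k/m) = √(2310/11.5) = 14.17 rad/s.
Critical damping c_c = 2√(k·m) = 2√(2310 × 11.5) = 326.0 N·s/m, so ζ = c/c_c = 64.5/326.0 = 0.1979.
ω_d = ω_n√(1 − ζ²) = 14.17 × √(1 − 0.0392) = 13.89 rad/s.
f_d = ω_d/(2π) = 2.211 Hz.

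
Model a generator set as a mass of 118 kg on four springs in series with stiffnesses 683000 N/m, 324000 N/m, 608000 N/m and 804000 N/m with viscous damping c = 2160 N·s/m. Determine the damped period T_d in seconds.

0.193 s

Series springs: 1/k_eq = 1/683000 + 1/324000 + 1/608000 + 1/804000 = 7.439×10^-6, so k_eq = 134400 N/m.
ω_n = √(k_eq/m) = √(134400/118) = 33.75 rad/s.
Critical damping c_c = 2√(k_eq·m) = 2√(134400 × 118) = 7965 N·s/m, so ζ = c/c_c = 2160/7965 = 0.2712.
ω_d = ω_n√(1 − ζ²) = 33.75 × √(1 − 0.0735) = 32.49 rad/s.
T_d = 2π/ω_d = 0.1934 s.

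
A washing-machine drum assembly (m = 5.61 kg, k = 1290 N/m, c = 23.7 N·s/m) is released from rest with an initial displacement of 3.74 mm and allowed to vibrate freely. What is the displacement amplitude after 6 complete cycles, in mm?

ζ = c/(2√(km)) = 23.7/(2√(1290 × 5.61)) = 23.7/170.1 = 0.1393.
Logarithmic decrement δ = 2πζ/√(1 − ζ²) = 2π × 0.1393/√(1 − 0.0194) = 0.8838.
After n cycles, x_n/x₀ = e^(−nδ), so x_6 = 3.74 × e^(−6 × 0.8838) = 3.74 × 0.004976 = 0.01861 mm.

0.0186 mm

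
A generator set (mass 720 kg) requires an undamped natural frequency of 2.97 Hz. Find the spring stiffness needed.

ω_n = 2πf_n = 2π × 2.97 = 18.66 rad/s.
k = m·ω_n² = 720 × 18.66² = 720 × 348.2 = 250700 N/m.

251000 N/m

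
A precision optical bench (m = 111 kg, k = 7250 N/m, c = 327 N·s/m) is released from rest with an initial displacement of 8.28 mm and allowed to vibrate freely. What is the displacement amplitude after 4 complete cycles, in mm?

ζ = c/(2√(km)) = 327/(2√(7250 × 111)) = 327/1794 = 0.1823.
Logarithmic decrement δ = 2πζ/√(1 − ζ²) = 2π × 0.1823/√(1 − 0.0332) = 1.165.
After n cycles, x_n/x₀ = e^(−nδ), so x_4 = 8.28 × e^(−4 × 1.165) = 8.28 × 0.009479 = 0.07849 mm.

0.0785 mm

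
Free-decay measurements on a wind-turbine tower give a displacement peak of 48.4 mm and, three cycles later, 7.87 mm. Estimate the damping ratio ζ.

Logarithmic decrement δ = (1/n)·ln(x₀/x_n) = (1/3)·ln(48.4/7.87) = (1/3)·ln(6.150) = 0.6055.
ζ = δ/√(4π² + δ²) = 0.6055/√(39.48 + 0.367) = 0.6055/6.312 = 0.09592.

0.0959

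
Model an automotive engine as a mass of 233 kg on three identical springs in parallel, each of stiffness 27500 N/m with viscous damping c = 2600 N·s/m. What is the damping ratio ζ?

0.297

Parallel springs add: k_eq = 3 × 27500 = 82500 N/m.
ω_n = √(k_eq/m) = √(82500/233) = 18.82 rad/s.
Critical damping c_c = 2√(k_eq·m) = 2√(82500 × 233) = 8769 N·s/m, so ζ = c/c_c = 2600/8769 = 0.2965.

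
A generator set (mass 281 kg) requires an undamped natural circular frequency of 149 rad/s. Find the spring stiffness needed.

k = m·ω_n² = 281 × 149.0² = 281 × 22200 = 6238000 N/m.

6240000 N/m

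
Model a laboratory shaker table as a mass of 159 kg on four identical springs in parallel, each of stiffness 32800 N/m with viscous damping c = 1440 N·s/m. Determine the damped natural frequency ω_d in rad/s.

28.4 rad/s

Parallel springs add: k_eq = 4 × 32800 = 131200 N/m.
ω_n = √(k_eq/m) = √(131200/159) = 28.73 rad/s.
Critical damping c_c = 2√(k_eq·m) = 2√(131200 × 159) = 9135 N·s/m, so ζ = c/c_c = 1440/9135 = 0.1576.
ω_d = ω_n√(1 − ζ²) = 28.73 × √(1 − 0.0249) = 28.37 rad/s.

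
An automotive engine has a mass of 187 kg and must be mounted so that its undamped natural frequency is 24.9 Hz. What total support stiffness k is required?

4580000 N/m

ω_n = 2πf_n = 2π × 24.9 = 156.5 rad/s.
k = m·ω_n² = 187 × 156.5² = 187 × 24480 = 4577000 N/m.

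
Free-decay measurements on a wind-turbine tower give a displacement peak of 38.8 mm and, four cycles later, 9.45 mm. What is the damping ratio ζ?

Logarithmic decrement δ = (1/n)·ln(x₀/x_n) = (1/4)·ln(38.8/9.45) = (1/4)·ln(4.106) = 0.3531.
ζ = δ/√(4π² + δ²) = 0.3531/√(39.48 + 0.125) = 0.3531/6.293 = 0.05611.

0.0561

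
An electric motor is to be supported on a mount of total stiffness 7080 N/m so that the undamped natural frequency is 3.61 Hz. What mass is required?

13.8 kg

ω_n = 2πf_n = 2π × 3.61 = 22.68 rad/s.
m = k/ω_n² = 7080/22.68² = 7080/514.5 = 13.76 kg.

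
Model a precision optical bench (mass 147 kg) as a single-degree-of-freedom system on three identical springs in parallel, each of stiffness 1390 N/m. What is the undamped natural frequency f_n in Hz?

Parallel springs add: k_eq = 3 × 1390 = 4170 N/m.
ω_n = √(k_eq/m) = √(4170/147) = √28.37 = 5.326 rad/s.
f_n = ω_n/(2π) = 5.326/6.283 = 0.8477 Hz.

0.848 Hz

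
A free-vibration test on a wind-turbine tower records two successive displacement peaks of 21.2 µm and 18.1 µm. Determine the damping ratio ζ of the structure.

Logarithmic decrement δ = (1/n)·ln(x₀/x_n) = (1/1)·ln(21.2/18.1) = (1/1)·ln(1.171) = 0.1581.
ζ = δ/√(4π² + δ²) = 0.1581/√(39.48 + 0.0250) = 0.1581/6.285 = 0.02515.

0.0252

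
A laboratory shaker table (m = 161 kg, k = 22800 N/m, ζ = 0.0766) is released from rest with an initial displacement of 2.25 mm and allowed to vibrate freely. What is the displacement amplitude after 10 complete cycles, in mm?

Logarithmic decrement δ = 2πζ/√(1 − ζ²) = 2π × 0.07660/√(1 − 0.00587) = 0.4827.
After n cycles, x_n/x₀ = e^(−nδ), so x_10 = 2.25 × e^(−10 × 0.4827) = 2.25 × 0.008010 = 0.01802 mm.

0.0180 mm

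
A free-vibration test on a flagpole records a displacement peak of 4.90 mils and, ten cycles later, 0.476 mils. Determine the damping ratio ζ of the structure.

Logarithmic decrement δ = (1/n)·ln(x₀/x_n) = (1/10)·ln(4.90/0.476) = (1/10)·ln(10.29) = 0.2332.
ζ = δ/√(4π² + δ²) = 0.2332/√(39.48 + 0.0544) = 0.2332/6.288 = 0.03708.

0.0371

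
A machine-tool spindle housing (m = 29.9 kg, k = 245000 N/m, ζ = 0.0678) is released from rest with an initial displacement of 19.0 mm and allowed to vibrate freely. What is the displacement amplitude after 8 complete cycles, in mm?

Logarithmic decrement δ = 2πζ/√(1 − ζ²) = 2π × 0.06780/√(1 − 0.00460) = 0.4270.
After n cycles, x_n/x₀ = e^(−nδ), so x_8 = 19.0 × e^(−8 × 0.4270) = 19.0 × 0.03285 = 0.6241 mm.

0.624 mm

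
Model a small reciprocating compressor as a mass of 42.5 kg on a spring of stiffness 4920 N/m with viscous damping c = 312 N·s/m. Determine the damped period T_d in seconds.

ω_n = √(k/m) = √(4920/42.5) = 10.76 rad/s.
Critical damping c_c = 2√(k·m) = 2√(4920 × 42.5) = 914.5 N·s/m, so ζ = c/c_c = 312/914.5 = 0.3412.
ω_d = ω_n√(1 − ζ²) = 10.76 × √(1 − 0.116) = 10.11 rad/s.
T_d = 2π/ω_d = 0.6212 s.

0.621 s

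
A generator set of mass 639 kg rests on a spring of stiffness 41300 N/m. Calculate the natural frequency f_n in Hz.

ω_n = √(k/m) = √(41300/639) = √64.63 = 8.039 rad/s.
f_n = ω_n/(2π) = 8.039/6.283 = 1.280 Hz.

1.28 Hz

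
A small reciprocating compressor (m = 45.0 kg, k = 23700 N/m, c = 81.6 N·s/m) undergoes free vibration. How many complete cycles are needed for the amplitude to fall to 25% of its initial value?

ζ = c/(2√(km)) = 81.6/(2√(23700 × 45.0)) = 81.6/2065 = 0.03951.
Logarithmic decrement δ = 2πζ/√(1 − ζ²) = 2π × 0.03951/√(1 − 0.00156) = 0.2484.
x_n/x₀ = e^(−nδ) ≤ 0.25; take ln: n ≥ ln(1/0.25)/δ = 1.386/0.2484 = 5.580.
So 6 complete cycles are required.

6 cycles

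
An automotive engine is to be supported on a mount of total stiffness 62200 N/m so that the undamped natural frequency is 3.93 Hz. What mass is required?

ω_n = 2πf_n = 2π × 3.93 = 24.69 rad/s.
m = k/ω_n² = 62200/24.69² = 62200/609.7 = 102.0 kg.

102 kg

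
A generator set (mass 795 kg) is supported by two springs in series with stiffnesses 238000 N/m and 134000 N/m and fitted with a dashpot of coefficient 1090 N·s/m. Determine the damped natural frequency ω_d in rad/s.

Series springs: 1/k_eq = 1/238000 + 1/134000 = 1.166×10^-5, so k_eq = 85730 N/m.
ω_n = √(k_eq/m) = √(85730/795) = 10.38 rad/s.
Critical damping c_c = 2√(k_eq·m) = 2√(85730 × 795) = 16510 N·s/m, so ζ = c/c_c = 1090/16510 = 0.06602.
ω_d = ω_n√(1 − ζ²) = 10.38 × √(1 − 0.00436) = 10.36 rad/s.

10.4 rad/s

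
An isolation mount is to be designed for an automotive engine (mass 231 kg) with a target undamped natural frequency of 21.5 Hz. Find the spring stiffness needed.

4220000 N/m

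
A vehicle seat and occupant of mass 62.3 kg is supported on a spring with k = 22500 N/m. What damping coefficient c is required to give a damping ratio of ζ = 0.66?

1560 N·s/m

c_c = 2√(k·m) = 2√(22500 × 62.3) = 2368 N·s/m.
c = ζ·c_c = 0.66 × 2368 = 1563 N·s/m.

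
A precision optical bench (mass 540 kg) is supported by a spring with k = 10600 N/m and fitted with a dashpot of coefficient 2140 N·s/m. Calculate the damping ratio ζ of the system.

0.447

ω_n = √(k/m) = √(10600/540) = 4.431 rad/s.
Critical damping c_c = 2√(k·m) = 2√(10600 × 540) = 4785 N·s/m, so ζ = c/c_c = 2140/4785 = 0.4472.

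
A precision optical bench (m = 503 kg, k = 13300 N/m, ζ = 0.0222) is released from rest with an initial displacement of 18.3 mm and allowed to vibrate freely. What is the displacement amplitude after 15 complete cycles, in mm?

2.26 mm

Logarithmic decrement δ = 2πζ/√(1 − ζ²) = 2π × 0.02220/√(1 − 0.000493) = 0.1395.
After n cycles, x_n/x₀ = e^(−nδ), so x_15 = 18.3 × e^(−15 × 0.1395) = 18.3 × 0.1233 = 2.257 mm.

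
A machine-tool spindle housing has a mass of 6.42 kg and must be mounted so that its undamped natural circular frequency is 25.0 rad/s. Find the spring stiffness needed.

4010 N/m

k = m·ω_n² = 6.42 × 25.00² = 6.42 × 625.0 = 4012 N/m.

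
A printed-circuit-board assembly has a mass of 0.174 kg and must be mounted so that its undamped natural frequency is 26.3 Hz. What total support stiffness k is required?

ω_n = 2πf_n = 2π × 26.3 = 165.2 rad/s.
k = m·ω_n² = 0.174 × 165.2² = 0.174 × 27310 = 4751 N/m.

4750 N/m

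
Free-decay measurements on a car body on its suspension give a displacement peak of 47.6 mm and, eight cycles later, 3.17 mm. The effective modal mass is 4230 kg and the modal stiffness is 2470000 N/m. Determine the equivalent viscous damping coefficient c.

Logarithmic decrement δ = (1/n)·ln(x₀/x_n) = (1/8)·ln(47.6/3.17) = (1/8)·ln(15.02) = 0.3386.
ζ = δ/√(4π² + δ²) = 0.3386/√(39.48 + 0.115) = 0.3386/6.292 = 0.05382.
c = ζ · 2√(km) = 0.05382 × 2√(2470000 × 4230) = 0.05382 × 204400 = 11000 N·s/m.

11000 N·s/m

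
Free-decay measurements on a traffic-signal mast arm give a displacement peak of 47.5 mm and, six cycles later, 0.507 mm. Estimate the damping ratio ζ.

0.120

Logarithmic decrement δ = (1/n)·ln(x₀/x_n) = (1/6)·ln(47.5/0.507) = (1/6)·ln(93.69) = 0.7567.
ζ = δ/√(4π² + δ²) = 0.7567/√(39.48 + 0.573) = 0.7567/6.329 = 0.1196.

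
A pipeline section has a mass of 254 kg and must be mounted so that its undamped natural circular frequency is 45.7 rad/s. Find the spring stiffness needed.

k = m·ω_n² = 254 × 45.70² = 254 × 2088 = 530500 N/m.

530000 N/m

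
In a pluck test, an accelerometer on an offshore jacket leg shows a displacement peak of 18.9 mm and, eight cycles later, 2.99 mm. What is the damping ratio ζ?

Logarithmic decrement δ = (1/n)·ln(x₀/x_n) = (1/8)·ln(18.9/2.99) = (1/8)·ln(6.321) = 0.2305.
ζ = δ/√(4π² + δ²) = 0.2305/√(39.48 + 0.0531) = 0.2305/6.287 = 0.03666.

0.0367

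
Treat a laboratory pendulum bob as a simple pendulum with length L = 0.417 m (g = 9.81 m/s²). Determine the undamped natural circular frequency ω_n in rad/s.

For a simple pendulum ω_n = √(g/L) = √(9.81/0.417) = √23.53 = 4.850 rad/s.

4.85 rad/s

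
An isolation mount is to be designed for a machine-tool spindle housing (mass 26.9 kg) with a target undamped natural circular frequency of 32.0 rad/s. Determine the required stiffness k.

k = m·ω_n² = 26.9 × 32.00² = 26.9 × 1024 = 27550 N/m.

27500 N/m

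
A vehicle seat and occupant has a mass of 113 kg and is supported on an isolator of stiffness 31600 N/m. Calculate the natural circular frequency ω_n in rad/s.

ω_n = √(k/m) = √(31600/113) = √279.6 = 16.72 rad/s.

16.7 rad/s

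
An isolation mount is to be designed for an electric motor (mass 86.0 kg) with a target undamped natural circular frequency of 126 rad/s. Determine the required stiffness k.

k = m·ω_n² = 86.0 × 126.0² = 86.0 × 15880 = 1365000 N/m.

1370000 N/m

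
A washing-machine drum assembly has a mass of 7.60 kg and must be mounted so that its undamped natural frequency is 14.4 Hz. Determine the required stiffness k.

62200 N/m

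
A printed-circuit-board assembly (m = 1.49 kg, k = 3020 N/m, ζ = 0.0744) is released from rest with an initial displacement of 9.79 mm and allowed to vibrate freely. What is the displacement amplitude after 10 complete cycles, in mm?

0.0901 mm

Logarithmic decrement δ = 2πζ/√(1 − ζ²) = 2π × 0.07440/√(1 − 0.00554) = 0.4688.
After n cycles, x_n/x₀ = e^(−nδ), so x_10 = 9.79 × e^(−10 × 0.4688) = 9.79 × 0.009208 = 0.09015 mm.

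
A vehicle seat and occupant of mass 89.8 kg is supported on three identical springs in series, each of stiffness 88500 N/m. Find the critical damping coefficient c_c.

3260 N·s/m

Series springs: 1/k_eq = 3/88500, so k_eq = 88500/3 = 29500 N/m.
c_c = 2√(k_eq·m) = 2√(29500 × 89.8) = 2 × 1628 = 3255 N·s/m.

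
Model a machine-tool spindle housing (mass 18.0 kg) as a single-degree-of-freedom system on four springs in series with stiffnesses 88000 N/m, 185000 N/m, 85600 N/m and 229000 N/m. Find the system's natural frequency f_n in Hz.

6.55 Hz

Series springs: 1/k_eq = 1/88000 + 1/185000 + 1/85600 + 1/229000 = 3.282×10^-5, so k_eq = 30470 N/m.
ω_n = √(k_eq/m) = √(30470/18.0) = √1693 = 41.14 rad/s.
f_n = ω_n/(2π) = 41.14/6.283 = 6.548 Hz.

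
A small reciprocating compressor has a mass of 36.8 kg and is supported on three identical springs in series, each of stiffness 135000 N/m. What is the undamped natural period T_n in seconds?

Series springs: 1/k_eq = 3/135000, so k_eq = 135000/3 = 45000 N/m.
ω_n = √(k_eq/m) = √(45000/36.8) = √1223 = 34.97 rad/s.
T_n = 2π/ω_n = 6.283/34.97 = 0.1797 s.

0.180 s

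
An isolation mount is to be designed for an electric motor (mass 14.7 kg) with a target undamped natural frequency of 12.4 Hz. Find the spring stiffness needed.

89200 N/m

ω_n = 2πf_n = 2π × 12.4 = 77.91 rad/s.
k = m·ω_n² = 14.7 × 77.91² = 14.7 × 6070 = 89230 N/m.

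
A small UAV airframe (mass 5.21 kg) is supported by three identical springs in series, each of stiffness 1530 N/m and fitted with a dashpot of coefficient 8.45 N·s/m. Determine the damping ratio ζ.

0.0820

Series springs: 1/k_eq = 3/1530, so k_eq = 1530/3 = 510.0 N/m.
ω_n = √(k_eq/m) = √(510.0/5.21) = 9.894 rad/s.
Critical damping c_c = 2√(k_eq·m) = 2√(510.0 × 5.21) = 103.1 N·s/m, so ζ = c/c_c = 8.45/103.1 = 0.08196.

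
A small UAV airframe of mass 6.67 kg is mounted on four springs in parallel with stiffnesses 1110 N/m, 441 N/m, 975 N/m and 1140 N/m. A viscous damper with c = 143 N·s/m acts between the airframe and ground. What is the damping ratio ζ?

Parallel springs add: k_eq = 1110 + 441 + 975 + 1140 = 3666 N/m.
ω_n = √(k_eq/m) = √(3666/6.67) = 23.44 rad/s.
Critical damping c_c = 2√(k_eq·m) = 2√(3666 × 6.67) = 312.7 N·s/m, so ζ = c/c_c = 143/312.7 = 0.4572.

0.457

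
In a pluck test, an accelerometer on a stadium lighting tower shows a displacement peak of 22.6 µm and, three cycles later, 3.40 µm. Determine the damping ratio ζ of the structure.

Logarithmic decrement δ = (1/n)·ln(x₀/x_n) = (1/3)·ln(22.6/3.40) = (1/3)·ln(6.647) = 0.6314.
ζ = δ/√(4π² + δ²) = 0.6314/√(39.48 + 0.399) = 0.6314/6.315 = 0.09999.

0.100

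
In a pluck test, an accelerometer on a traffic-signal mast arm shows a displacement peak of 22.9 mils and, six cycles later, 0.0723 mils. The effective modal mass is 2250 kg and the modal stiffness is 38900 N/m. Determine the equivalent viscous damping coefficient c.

2830 N·s/m

Logarithmic decrement δ = (1/n)·ln(x₀/x_n) = (1/6)·ln(22.9/0.0723) = (1/6)·ln(316.7) = 0.9597.
ζ = δ/√(4π² + δ²) = 0.9597/√(39.48 + 0.921) = 0.9597/6.356 = 0.1510.
c = ζ · 2√(km) = 0.1510 × 2√(38900 × 2250) = 0.1510 × 18710 = 2825 N·s/m.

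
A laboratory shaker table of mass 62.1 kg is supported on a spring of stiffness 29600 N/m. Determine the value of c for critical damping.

2710 N·s/m

c_c = 2√(k·m) = 2√(29600 × 62.1) = 2 × 1356 = 2712 N·s/m.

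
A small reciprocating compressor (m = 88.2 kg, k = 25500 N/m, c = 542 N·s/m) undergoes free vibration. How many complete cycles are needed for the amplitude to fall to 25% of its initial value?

ζ = c/(2√(km)) = 542/(2√(25500 × 88.2)) = 542/2999 = 0.1807.
Logarithmic decrement δ = 2πζ/√(1 − ζ²) = 2π × 0.1807/√(1 − 0.0327) = 1.154.
x_n/x₀ = e^(−nδ) ≤ 0.25; take ln: n ≥ ln(1/0.25)/δ = 1.386/1.154 = 1.201.
So 2 complete cycles are required.

2 cycles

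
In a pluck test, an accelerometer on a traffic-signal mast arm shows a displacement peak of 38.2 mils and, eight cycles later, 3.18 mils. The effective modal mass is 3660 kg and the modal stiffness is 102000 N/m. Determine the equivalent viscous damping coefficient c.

Logarithmic decrement δ = (1/n)·ln(x₀/x_n) = (1/8)·ln(38.2/3.18) = (1/8)·ln(12.01) = 0.3107.
ζ = δ/√(4π² + δ²) = 0.3107/√(39.48 + 0.0966) = 0.3107/6.291 = 0.04940.
c = ζ · 2√(km) = 0.04940 × 2√(102000 × 3660) = 0.04940 × 38640 = 1909 N·s/m.

1910 N·s/m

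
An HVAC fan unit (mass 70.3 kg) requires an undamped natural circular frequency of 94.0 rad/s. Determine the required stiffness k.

k = m·ω_n² = 70.3 × 94.00² = 70.3 × 8836 = 621200 N/m.

621000 N/m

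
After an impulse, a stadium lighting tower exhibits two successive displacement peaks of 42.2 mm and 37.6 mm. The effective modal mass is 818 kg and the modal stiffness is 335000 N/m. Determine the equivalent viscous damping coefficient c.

Logarithmic decrement δ = (1/n)·ln(x₀/x_n) = (1/1)·ln(42.2/37.6) = (1/1)·ln(1.122) = 0.1154.
ζ = δ/√(4π² + δ²) = 0.1154/√(39.48 + 0.0133) = 0.1154/6.284 = 0.01837.
c = ζ · 2√(km) = 0.01837 × 2√(335000 × 818) = 0.01837 × 33110 = 608.1 N·s/m.

608 N·s/m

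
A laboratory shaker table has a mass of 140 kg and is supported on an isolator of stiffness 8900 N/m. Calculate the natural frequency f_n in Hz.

1.27 Hz

ω_n = √(k/m) = √(8900/140) = √63.57 = 7.973 rad/s.
f_n = ω_n/(2π) = 7.973/6.283 = 1.269 Hz.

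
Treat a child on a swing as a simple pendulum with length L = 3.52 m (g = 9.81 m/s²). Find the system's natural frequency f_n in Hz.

For a simple pendulum ω_n = √(g/L) = √(9.81/3.52) = √2.787 = 1.669 rad/s.
f_n = ω_n/(2π) = 1.669/6.283 = 0.2657 Hz.

0.266 Hz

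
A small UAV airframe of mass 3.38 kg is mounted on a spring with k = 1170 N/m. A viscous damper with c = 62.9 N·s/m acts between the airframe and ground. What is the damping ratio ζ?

ω_n = √(k/m) = √(1170/3.38) = 18.61 rad/s.
Critical damping c_c = 2√(k·m) = 2√(1170 × 3.38) = 125.8 N·s/m, so ζ = c/c_c = 62.9/125.8 = 0.5001.

0.500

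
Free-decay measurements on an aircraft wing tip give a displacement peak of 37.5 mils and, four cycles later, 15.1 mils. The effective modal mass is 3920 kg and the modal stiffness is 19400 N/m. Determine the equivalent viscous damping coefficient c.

Logarithmic decrement δ = (1/n)·ln(x₀/x_n) = (1/4)·ln(37.5/15.1) = (1/4)·ln(2.483) = 0.2274.
ζ = δ/√(4π² + δ²) = 0.2274/√(39.48 + 0.0517) = 0.2274/6.287 = 0.03617.
c = ζ · 2√(km) = 0.03617 × 2√(19400 × 3920) = 0.03617 × 17440 = 630.8 N·s/m.

631 N·s/m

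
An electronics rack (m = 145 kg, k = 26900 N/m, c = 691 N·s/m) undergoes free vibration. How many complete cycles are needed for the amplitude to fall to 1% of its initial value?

5 cycles

ζ = c/(2√(km)) = 691/(2√(26900 × 145)) = 691/3950 = 0.1749.
Logarithmic decrement δ = 2πζ/√(1 − ζ²) = 2π × 0.1749/√(1 − 0.0306) = 1.116.
x_n/x₀ = e^(−nδ) ≤ 0.01; take ln: n ≥ ln(1/0.01)/δ = 4.605/1.116 = 4.125.
So 5 complete cycles are required.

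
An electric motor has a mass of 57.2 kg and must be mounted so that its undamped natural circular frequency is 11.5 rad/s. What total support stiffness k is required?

k = m·ω_n² = 57.2 × 11.50² = 57.2 × 132.2 = 7565 N/m.

7560 N/m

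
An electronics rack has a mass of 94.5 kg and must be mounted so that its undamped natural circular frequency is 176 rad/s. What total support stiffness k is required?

2930000 N/m

k = m·ω_n² = 94.5 × 176.0² = 94.5 × 30980 = 2927000 N/m.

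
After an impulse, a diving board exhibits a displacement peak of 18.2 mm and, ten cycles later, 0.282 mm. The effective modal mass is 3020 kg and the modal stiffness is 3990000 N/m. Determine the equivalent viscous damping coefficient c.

14500 N·s/m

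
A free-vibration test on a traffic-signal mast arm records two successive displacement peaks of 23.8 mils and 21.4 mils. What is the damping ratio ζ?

0.0169

Logarithmic decrement δ = (1/n)·ln(x₀/x_n) = (1/1)·ln(23.8/21.4) = (1/1)·ln(1.112) = 0.1063.
ζ = δ/√(4π² + δ²) = 0.1063/√(39.48 + 0.0113) = 0.1063/6.284 = 0.01691.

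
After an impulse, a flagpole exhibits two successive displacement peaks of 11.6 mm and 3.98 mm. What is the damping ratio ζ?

0.168

Logarithmic decrement δ = (1/n)·ln(x₀/x_n) = (1/1)·ln(11.6/3.98) = (1/1)·ln(2.915) = 1.070.
ζ = δ/√(4π² + δ²) = 1.070/√(39.48 + 1.14) = 1.070/6.374 = 0.1678.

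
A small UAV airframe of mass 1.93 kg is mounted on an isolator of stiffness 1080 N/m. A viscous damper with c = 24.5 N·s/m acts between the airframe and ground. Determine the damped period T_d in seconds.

ω_n = √(k/m) = √(1080/1.93) = 23.66 rad/s.
Critical damping c_c = 2√(k·m) = 2√(1080 × 1.93) = 91.31 N·s/m, so ζ = c/c_c = 24.5/91.31 = 0.2683.
ω_d = ω_n√(1 − ζ²) = 23.66 × √(1 − 0.0720) = 22.79 rad/s.
T_d = 2π/ω_d = 0.2757 s.

0.276 s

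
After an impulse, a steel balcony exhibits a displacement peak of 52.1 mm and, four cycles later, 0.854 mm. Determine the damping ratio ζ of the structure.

0.161

Logarithmic decrement δ = (1/n)·ln(x₀/x_n) = (1/4)·ln(52.1/0.854) = (1/4)·ln(61.01) = 1.028.
ζ = δ/√(4π² + δ²) = 1.028/√(39.48 + 1.06) = 1.028/6.367 = 0.1614.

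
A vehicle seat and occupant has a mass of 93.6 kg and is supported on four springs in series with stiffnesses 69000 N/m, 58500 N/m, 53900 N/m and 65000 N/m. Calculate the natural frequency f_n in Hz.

2.03 Hz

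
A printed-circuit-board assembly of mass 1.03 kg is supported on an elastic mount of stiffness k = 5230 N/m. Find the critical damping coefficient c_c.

147 N·s/m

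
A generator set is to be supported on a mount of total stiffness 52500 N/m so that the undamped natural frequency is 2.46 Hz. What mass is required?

220 kg

ω_n = 2πf_n = 2π × 2.46 = 15.46 rad/s.
m = k/ω_n² = 52500/15.46² = 52500/238.9 = 219.8 kg.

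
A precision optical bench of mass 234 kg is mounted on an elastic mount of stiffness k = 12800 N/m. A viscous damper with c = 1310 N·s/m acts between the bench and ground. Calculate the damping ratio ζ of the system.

ω_n = √(k/m) = √(12800/234) = 7.396 rad/s.
Critical damping c_c = 2√(k·m) = 2√(12800 × 234) = 3461 N·s/m, so ζ = c/c_c = 1310/3461 = 0.3785.

0.378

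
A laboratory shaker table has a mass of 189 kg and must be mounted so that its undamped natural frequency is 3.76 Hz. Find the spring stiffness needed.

105000 N/m

ω_n = 2πf_n = 2π × 3.76 = 23.62 rad/s.
k = m·ω_n² = 189 × 23.62² = 189 × 558.1 = 105500 N/m.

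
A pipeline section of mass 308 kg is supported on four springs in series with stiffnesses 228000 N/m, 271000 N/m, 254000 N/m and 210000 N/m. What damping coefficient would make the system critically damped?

8570 N·s/m

Series springs: 1/k_eq = 1/228000 + 1/271000 + 1/254000 + 1/210000 = 1.677×10^-5, so k_eq = 59610 N/m.
c_c = 2√(k_eq·m) = 2√(59610 × 308) = 2 × 4285 = 8570 N·s/m.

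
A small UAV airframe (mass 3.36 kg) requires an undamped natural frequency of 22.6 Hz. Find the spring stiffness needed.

67800 N/m

ω_n = 2πf_n = 2π × 22.6 = 142.0 rad/s.
k = m·ω_n² = 3.36 × 142.0² = 3.36 × 20160 = 67750 N/m.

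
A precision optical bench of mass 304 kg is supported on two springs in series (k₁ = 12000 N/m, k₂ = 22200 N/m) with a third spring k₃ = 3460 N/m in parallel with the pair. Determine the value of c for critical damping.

3700 N·s/m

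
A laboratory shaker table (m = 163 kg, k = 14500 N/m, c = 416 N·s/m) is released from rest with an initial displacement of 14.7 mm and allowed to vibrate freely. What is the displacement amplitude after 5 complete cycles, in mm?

0.201 mm

ζ = c/(2√(km)) = 416/(2√(14500 × 163)) = 416/3075 = 0.1353.
Logarithmic decrement δ = 2πζ/√(1 − ζ²) = 2π × 0.1353/√(1 − 0.0183) = 0.8580.
After n cycles, x_n/x₀ = e^(−nδ), so x_5 = 14.7 × e^(−5 × 0.8580) = 14.7 × 0.01371 = 0.2015 mm.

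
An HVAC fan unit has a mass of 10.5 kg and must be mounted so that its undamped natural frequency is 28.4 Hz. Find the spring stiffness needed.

334000 N/m

ω_n = 2πf_n = 2π × 28.4 = 178.4 rad/s.
k = m·ω_n² = 10.5 × 178.4² = 10.5 × 31840 = 334300 N/m.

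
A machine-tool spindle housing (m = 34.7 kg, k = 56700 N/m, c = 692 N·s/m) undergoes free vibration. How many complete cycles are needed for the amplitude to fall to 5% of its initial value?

2 cycles

ζ = c/(2√(km)) = 692/(2√(56700 × 34.7)) = 692/2805 = 0.2467.
Logarithmic decrement δ = 2πζ/√(1 − ζ²) = 2π × 0.2467/√(1 − 0.0608) = 1.599.
x_n/x₀ = e^(−nδ) ≤ 0.05; take ln: n ≥ ln(1/0.05)/δ = 2.996/1.599 = 1.873.
So 2 complete cycles are required.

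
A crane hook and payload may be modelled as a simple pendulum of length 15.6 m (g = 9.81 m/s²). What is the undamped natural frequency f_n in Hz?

For a simple pendulum ω_n = √(g/L) = √(9.81/15.6) = √0.6288 = 0.7930 rad/s.
f_n = ω_n/(2π) = 0.7930/6.283 = 0.1262 Hz.

0.126 Hz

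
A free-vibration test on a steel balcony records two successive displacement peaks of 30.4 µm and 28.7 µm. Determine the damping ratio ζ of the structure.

Logarithmic decrement δ = (1/n)·ln(x₀/x_n) = (1/1)·ln(30.4/28.7) = (1/1)·ln(1.059) = 0.05755.
ζ = δ/√(4π² + δ²) = 0.05755/√(39.48 + 0.00331) = 0.05755/6.283 = 0.009158.

0.00916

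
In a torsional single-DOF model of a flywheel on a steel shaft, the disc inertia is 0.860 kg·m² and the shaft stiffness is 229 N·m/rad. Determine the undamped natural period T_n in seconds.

0.385 s

ω_n = √(k_t/J) = √(229/0.860) = √266.3 = 16.32 rad/s.
T_n = 2π/ω_n = 6.283/16.32 = 0.3850 s.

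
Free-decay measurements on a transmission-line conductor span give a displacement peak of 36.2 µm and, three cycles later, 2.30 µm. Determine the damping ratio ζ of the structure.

Logarithmic decrement δ = (1/n)·ln(x₀/x_n) = (1/3)·ln(36.2/2.30) = (1/3)·ln(15.74) = 0.9187.
ζ = δ/√(4π² + δ²) = 0.9187/√(39.48 + 0.844) = 0.9187/6.350 = 0.1447.

0.145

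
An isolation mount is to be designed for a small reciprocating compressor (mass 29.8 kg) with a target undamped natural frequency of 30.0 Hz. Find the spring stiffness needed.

ω_n = 2πf_n = 2π × 30.0 = 188.5 rad/s.
k = m·ω_n² = 29.8 × 188.5² = 29.8 × 35530 = 1059000 N/m.

1060000 N/m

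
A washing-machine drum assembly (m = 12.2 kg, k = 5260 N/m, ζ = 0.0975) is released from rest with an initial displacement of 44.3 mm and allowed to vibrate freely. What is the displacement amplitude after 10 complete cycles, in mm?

Logarithmic decrement δ = 2πζ/√(1 − ζ²) = 2π × 0.09750/√(1 − 0.00951) = 0.6155.
After n cycles, x_n/x₀ = e^(−nδ), so x_10 = 44.3 × e^(−10 × 0.6155) = 44.3 × 0.002122 = 0.09400 mm.

0.0940 mm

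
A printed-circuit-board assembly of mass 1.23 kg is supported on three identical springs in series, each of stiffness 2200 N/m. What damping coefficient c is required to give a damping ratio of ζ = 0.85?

51.1 N·s/m

Series springs: 1/k_eq = 3/2200, so k_eq = 2200/3 = 733.3 N/m.
c_c = 2√(k_eq·m) = 2√(733.3 × 1.23) = 60.07 N·s/m.
c = ζ·c_c = 0.85 × 60.07 = 51.06 N·s/m.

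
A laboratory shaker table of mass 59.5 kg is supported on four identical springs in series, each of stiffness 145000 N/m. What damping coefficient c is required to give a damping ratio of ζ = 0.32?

Series springs: 1/k_eq = 4/145000, so k_eq = 145000/4 = 36250 N/m.
c_c = 2√(k_eq·m) = 2√(36250 × 59.5) = 2937 N·s/m.
c = ζ·c_c = 0.32 × 2937 = 939.9 N·s/m.

940 N·s/m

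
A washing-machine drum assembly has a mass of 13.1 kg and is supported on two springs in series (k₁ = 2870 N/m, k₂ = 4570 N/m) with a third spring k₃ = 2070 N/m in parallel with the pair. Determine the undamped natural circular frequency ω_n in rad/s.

Series pair: k_s = k₁k₂/(k₁+k₂) = (2870)(4570)/(2870 + 4570) = 1763 N/m. In parallel with k₃: k_eq = 1763 + 2070 = 3833 N/m.
ω_n = √(k_eq/m) = √(3833/13.1) = √292.6 = 17.11 rad/s.

17.1 rad/s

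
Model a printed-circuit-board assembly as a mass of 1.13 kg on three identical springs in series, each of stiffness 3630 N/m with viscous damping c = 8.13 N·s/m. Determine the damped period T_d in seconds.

0.193 s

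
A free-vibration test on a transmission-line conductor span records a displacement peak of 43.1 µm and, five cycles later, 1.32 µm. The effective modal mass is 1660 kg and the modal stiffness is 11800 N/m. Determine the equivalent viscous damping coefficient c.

Logarithmic decrement δ = (1/n)·ln(x₀/x_n) = (1/5)·ln(43.1/1.32) = (1/5)·ln(32.65) = 0.6972.
ζ = δ/√(4π² + δ²) = 0.6972/√(39.48 + 0.486) = 0.6972/6.322 = 0.1103.
c = ζ · 2√(km) = 0.1103 × 2√(11800 × 1660) = 0.1103 × 8852 = 976.2 N·s/m.

976 N·s/m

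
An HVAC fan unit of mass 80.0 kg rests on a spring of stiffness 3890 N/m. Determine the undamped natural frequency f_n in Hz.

ω_n = √(k/m) = √(3890/80.0) = √48.62 = 6.973 rad/s.
f_n = ω_n/(2π) = 6.973/6.283 = 1.110 Hz.

1.11 Hz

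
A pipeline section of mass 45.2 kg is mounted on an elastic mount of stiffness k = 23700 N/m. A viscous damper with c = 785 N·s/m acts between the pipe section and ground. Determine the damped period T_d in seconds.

0.297 s

ω_n = √(k/m) = √(23700/45.2) = 22.90 rad/s.
Critical damping c_c = 2√(k·m) = 2√(23700 × 45.2) = 2070 N·s/m, so ζ = c/c_c = 785/2070 = 0.3792.
ω_d = ω_n√(1 − ζ²) = 22.90 × √(1 − 0.144) = 21.19 rad/s.
T_d = 2π/ω_d = 0.2965 s.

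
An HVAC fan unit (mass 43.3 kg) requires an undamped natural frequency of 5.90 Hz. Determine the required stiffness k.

59500 N/m

ω_n = 2πf_n = 2π × 5.90 = 37.07 rad/s.
k = m·ω_n² = 43.3 × 37.07² = 43.3 × 1374 = 59500 N/m.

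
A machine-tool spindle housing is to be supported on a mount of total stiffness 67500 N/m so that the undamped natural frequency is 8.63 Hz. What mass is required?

23.0 kg

ω_n = 2πf_n = 2π × 8.63 = 54.22 rad/s.
m = k/ω_n² = 67500/54.22² = 67500/2940 = 22.96 kg.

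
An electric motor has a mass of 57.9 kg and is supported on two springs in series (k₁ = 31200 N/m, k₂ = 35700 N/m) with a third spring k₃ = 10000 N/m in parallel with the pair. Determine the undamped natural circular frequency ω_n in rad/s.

21.5 rad/s

Series pair: k_s = k₁k₂/(k₁+k₂) = (31200)(35700)/(31200 + 35700) = 16650 N/m. In parallel with k₃: k_eq = 16650 + 10000 = 26650 N/m.
ω_n = √(k_eq/m) = √(26650/57.9) = √460.3 = 21.45 rad/s.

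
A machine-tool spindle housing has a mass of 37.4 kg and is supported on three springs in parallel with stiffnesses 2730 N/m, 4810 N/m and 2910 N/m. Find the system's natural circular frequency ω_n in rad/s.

Parallel springs add: k_eq = 2730 + 4810 + 2910 = 10450 N/m.
ω_n = √(k_eq/m) = √(10450/37.4) = √279.4 = 16.72 rad/s.

16.7 rad/s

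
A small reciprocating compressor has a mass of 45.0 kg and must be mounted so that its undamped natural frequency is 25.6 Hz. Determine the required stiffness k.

1160000 N/m

ω_n = 2πf_n = 2π × 25.6 = 160.8 rad/s.
k = m·ω_n² = 45.0 × 160.8² = 45.0 × 25870 = 1164000 N/m.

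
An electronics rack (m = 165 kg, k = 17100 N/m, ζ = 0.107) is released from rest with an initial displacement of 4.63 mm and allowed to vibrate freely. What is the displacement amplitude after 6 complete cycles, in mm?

Logarithmic decrement δ = 2πζ/√(1 − ζ²) = 2π × 0.1070/√(1 − 0.0114) = 0.6762.
After n cycles, x_n/x₀ = e^(−nδ), so x_6 = 4.63 × e^(−6 × 0.6762) = 4.63 × 0.01730 = 0.08010 mm.

0.0801 mm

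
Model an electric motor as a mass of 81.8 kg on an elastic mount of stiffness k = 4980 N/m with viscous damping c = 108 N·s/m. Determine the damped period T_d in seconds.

ω_n = √(k/m) = √(4980/81.8) = 7.803 rad/s.
Critical damping c_c = 2√(k·m) = 2√(4980 × 81.8) = 1277 N·s/m, so ζ = c/c_c = 108/1277 = 0.08461.
ω_d = ω_n√(1 − ζ²) = 7.803 × √(1 − 0.00716) = 7.775 rad/s.
T_d = 2π/ω_d = 0.8082 s.

0.808 s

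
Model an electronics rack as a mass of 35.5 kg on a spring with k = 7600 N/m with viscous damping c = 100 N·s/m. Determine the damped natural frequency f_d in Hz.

ω_n = √(k/m) = √(7600/35.5) = 14.63 rad/s.
Critical damping c_c = 2√(k·m) = 2√(7600 × 35.5) = 1039 N·s/m, so ζ = c/c_c = 100/1039 = 0.09626.
ω_d = ω_n√(1 − ζ²) = 14.63 × √(1 − 0.00927) = 14.56 rad/s.
f_d = ω_d/(2π) = 2.318 Hz.

2.32 Hz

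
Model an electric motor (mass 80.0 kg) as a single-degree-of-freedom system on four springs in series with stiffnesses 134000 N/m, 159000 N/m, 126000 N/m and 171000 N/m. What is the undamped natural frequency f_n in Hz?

3.39 Hz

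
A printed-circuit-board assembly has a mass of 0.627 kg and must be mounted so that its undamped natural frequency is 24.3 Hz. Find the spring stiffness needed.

ω_n = 2πf_n = 2π × 24.3 = 152.7 rad/s.
k = m·ω_n² = 0.627 × 152.7² = 0.627 × 23310 = 14620 N/m.

14600 N/m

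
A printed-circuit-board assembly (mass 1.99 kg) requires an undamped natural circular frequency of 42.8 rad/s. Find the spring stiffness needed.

k = m·ω_n² = 1.99 × 42.80² = 1.99 × 1832 = 3645 N/m.

3650 N/m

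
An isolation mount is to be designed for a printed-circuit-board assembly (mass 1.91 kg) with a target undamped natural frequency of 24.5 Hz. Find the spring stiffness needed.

ω_n = 2πf_n = 2π × 24.5 = 153.9 rad/s.
k = m·ω_n² = 1.91 × 153.9² = 1.91 × 23700 = 45260 N/m.

45300 N/m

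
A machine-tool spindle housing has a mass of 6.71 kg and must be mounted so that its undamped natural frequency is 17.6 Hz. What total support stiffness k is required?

ω_n = 2πf_n = 2π × 17.6 = 110.6 rad/s.
k = m·ω_n² = 6.71 × 110.6² = 6.71 × 12230 = 82060 N/m.

82100 N/m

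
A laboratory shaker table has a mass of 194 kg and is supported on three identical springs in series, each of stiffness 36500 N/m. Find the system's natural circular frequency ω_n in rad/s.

7.92 rad/s

Series springs: 1/k_eq = 3/36500, so k_eq = 36500/3 = 12170 N/m.
ω_n = √(k_eq/m) = √(12170/194) = √62.71 = 7.919 rad/s.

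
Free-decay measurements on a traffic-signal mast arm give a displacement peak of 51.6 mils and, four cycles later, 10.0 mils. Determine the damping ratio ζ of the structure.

Logarithmic decrement δ = (1/n)·ln(x₀/x_n) = (1/4)·ln(51.6/10.0) = (1/4)·ln(5.160) = 0.4102.
ζ = δ/√(4π² + δ²) = 0.4102/√(39.48 + 0.168) = 0.4102/6.297 = 0.06515.

0.0652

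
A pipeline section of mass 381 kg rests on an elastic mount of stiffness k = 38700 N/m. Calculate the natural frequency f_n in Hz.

1.60 Hz

ω_n = √(k/m) = √(38700/381) = √101.6 = 10.08 rad/s.
f_n = ω_n/(2π) = 10.08/6.283 = 1.604 Hz.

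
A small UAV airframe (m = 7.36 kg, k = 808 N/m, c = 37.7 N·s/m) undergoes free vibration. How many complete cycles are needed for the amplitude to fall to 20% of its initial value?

ζ = c/(2√(km)) = 37.7/(2√(808 × 7.36)) = 37.7/154.2 = 0.2444.
Logarithmic decrement δ = 2πζ/√(1 − ζ²) = 2π × 0.2444/√(1 − 0.0597) = 1.584.
x_n/x₀ = e^(−nδ) ≤ 0.2; take ln: n ≥ ln(1/0.2)/δ = 1.609/1.584 = 1.016.
So 2 complete cycles are required.

2 cycles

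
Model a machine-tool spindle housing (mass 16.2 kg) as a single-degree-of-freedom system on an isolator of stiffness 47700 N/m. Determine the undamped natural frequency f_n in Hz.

8.64 Hz

ω_n = √(k/m) = √(47700/16.2) = √2944 = 54.26 rad/s.
f_n = ω_n/(2π) = 54.26/6.283 = 8.636 Hz.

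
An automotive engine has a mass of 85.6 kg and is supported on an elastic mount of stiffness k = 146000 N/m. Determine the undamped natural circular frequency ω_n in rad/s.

41.3 rad/s

ω_n = √(k/m) = √(146000/85.6) = √1706 = 41.30 rad/s.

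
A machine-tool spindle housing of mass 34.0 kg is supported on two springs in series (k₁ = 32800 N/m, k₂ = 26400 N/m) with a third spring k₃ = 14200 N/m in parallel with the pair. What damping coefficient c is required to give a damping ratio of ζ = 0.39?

772 N·s/m

Series pair: k_s = k₁k₂/(k₁+k₂) = (32800)(26400)/(32800 + 26400) = 14630 N/m. In parallel with k₃: k_eq = 14630 + 14200 = 28830 N/m.
c_c = 2√(k_eq·m) = 2√(28830 × 34.0) = 1980 N·s/m.
c = ζ·c_c = 0.39 × 1980 = 772.2 N·s/m.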